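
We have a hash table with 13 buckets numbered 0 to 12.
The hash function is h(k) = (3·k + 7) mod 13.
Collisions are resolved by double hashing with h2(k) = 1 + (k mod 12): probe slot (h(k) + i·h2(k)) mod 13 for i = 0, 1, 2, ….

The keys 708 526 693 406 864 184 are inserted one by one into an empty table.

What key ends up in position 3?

406

708: h=12 => slot 12
526: h=12, h2=11, probe 12,10 => slot 10
693: h=6 => slot 6
406: h=3 => slot 3
864: h=12, h2=1, probe 12,0 => slot 0
184: h=0, h2=5, probe 0,5 => slot 5
Table: [864, -, -, 406, -, 184, 693, -, -, -, 526, -, 708]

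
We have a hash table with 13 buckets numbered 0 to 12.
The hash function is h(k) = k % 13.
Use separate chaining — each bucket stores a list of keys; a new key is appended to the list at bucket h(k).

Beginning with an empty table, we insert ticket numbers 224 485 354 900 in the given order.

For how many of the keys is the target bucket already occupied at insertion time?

224 → bucket 3
485 → bucket 4
354 → bucket 3 (collision)
900 → bucket 3 (collision)
Final buckets:
0: ∅
1: ∅
2: ∅
3: 224 -> 354 -> 900
4: 485
5: ∅
6: ∅
7: ∅
8: ∅
9: ∅
10: ∅
11: ∅
12: ∅

2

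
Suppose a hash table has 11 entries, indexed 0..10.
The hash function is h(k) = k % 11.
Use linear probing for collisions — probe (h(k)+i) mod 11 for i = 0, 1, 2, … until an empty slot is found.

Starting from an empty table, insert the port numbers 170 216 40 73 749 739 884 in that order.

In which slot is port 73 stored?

9

170: h=5 -> slot 5
216: h=7 -> slot 7
40: h=7, probe 7,8 -> slot 8
73: h=7, probe 7,8,9 -> slot 9
749: h=1 -> slot 1
739: h=2 -> slot 2
884: h=4 -> slot 4
Table: [., 749, 739, ., 884, 170, ., 216, 40, 73, .]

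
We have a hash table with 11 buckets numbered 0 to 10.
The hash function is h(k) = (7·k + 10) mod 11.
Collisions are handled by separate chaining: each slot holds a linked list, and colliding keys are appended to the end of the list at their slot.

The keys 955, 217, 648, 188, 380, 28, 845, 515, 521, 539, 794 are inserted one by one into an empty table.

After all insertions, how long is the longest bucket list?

955 -> bucket 7
217 -> bucket 0
648 -> bucket 3
188 -> bucket 6
380 -> bucket 8
28 -> bucket 8 (collision)
845 -> bucket 7 (collision)
515 -> bucket 7 (collision)
521 -> bucket 5
539 -> bucket 10
794 -> bucket 2
Final buckets:
0: 217
1: .
2: 794
3: 648
4: .
5: 521
6: 188
7: 955 -> 845 -> 515
8: 380 -> 28
9: .
10: 539

3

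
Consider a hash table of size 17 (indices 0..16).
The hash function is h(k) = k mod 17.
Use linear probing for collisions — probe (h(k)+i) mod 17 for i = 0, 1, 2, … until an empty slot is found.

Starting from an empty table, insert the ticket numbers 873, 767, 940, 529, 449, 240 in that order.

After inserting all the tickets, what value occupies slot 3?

Insert 873: h=6, slot 6 empty -> index 6.
Insert 767: h=2, slot 2 empty -> index 2.
Insert 940: h=5, slot 5 empty -> index 5.
Insert 529: h=2, slot 2 occupied -> index 3.
Insert 449: h=7, slot 7 empty -> index 7.
Insert 240: h=2, slots 2,3 occupied -> index 4.
Table: [-, -, 767, 529, 240, 940, 873, 449, -, -, -, -, -, -, -, -, -]

529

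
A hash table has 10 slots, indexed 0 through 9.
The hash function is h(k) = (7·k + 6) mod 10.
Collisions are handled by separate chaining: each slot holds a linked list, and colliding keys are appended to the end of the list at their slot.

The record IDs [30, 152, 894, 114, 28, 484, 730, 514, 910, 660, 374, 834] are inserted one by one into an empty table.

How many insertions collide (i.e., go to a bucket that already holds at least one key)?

8

Insert 30: h=6, bucket 6 empty -> new chain.
Insert 152: h=0, bucket 0 empty -> new chain.
Insert 894: h=4, bucket 4 empty -> new chain.
Insert 114: h=4, bucket 4 nonempty -> append to chain.
Insert 28: h=2, bucket 2 empty -> new chain.
Insert 484: h=4, bucket 4 nonempty -> append to chain.
Insert 730: h=6, bucket 6 nonempty -> append to chain.
Insert 514: h=4, bucket 4 nonempty -> append to chain.
Insert 910: h=6, bucket 6 nonempty -> append to chain.
Insert 660: h=6, bucket 6 nonempty -> append to chain.
Insert 374: h=4, bucket 4 nonempty -> append to chain.
Insert 834: h=4, bucket 4 nonempty -> append to chain.
Final buckets:
0: 152
1: -
2: 28
3: -
4: 894 -> 114 -> 484 -> 514 -> 374 -> 834
5: -
6: 30 -> 730 -> 910 -> 660
7: -
8: -
9: -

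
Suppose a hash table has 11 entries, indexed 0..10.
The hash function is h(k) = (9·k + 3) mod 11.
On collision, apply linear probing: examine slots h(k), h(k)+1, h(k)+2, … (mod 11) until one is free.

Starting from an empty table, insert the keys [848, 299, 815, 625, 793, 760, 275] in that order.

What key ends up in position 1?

848

848: h=1 → slot 1
299: h=10 → slot 10
815: h=1, probe 1,2 → slot 2
625: h=7 → slot 7
793: h=1, probe 1,2,3 → slot 3
760: h=1, probe 1,2,3,4 → slot 4
275: h=3, probe 3,4,5 → slot 5
Table: [∅, 848, 815, 793, 760, 275, ∅, 625, ∅, ∅, 299]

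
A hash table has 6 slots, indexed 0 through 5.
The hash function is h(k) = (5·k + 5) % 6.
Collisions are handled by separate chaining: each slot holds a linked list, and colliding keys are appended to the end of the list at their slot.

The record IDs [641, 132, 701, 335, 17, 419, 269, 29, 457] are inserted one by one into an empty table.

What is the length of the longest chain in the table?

7

Insert 641: h=0, bucket 0 empty -> new chain.
Insert 132: h=5, bucket 5 empty -> new chain.
Insert 701: h=0, bucket 0 nonempty -> append to chain.
Insert 335: h=0, bucket 0 nonempty -> append to chain.
Insert 17: h=0, bucket 0 nonempty -> append to chain.
Insert 419: h=0, bucket 0 nonempty -> append to chain.
Insert 269: h=0, bucket 0 nonempty -> append to chain.
Insert 29: h=0, bucket 0 nonempty -> append to chain.
Insert 457: h=4, bucket 4 empty -> new chain.
Final buckets:
0: 641 -> 701 -> 335 -> 17 -> 419 -> 269 -> 29
1: ∅
2: ∅
3: ∅
4: 457
5: 132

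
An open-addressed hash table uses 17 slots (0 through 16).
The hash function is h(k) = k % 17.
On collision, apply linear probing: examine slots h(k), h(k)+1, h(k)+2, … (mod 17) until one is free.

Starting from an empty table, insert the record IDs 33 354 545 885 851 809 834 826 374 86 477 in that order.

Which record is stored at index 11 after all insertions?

826

33 hashes to 16; slot 16 is free → place at 16.
354 hashes to 14; slot 14 is free → place at 14.
545 hashes to 1; slot 1 is free → place at 1.
885 hashes to 1; 1 taken → place at 2.
851 hashes to 1; 1,2 taken → place at 3.
809 hashes to 10; slot 10 is free → place at 10.
834 hashes to 1; 1,2,3 taken → place at 4.
826 hashes to 10; 10 taken → place at 11.
374 hashes to 0; slot 0 is free → place at 0.
86 hashes to 1; 1,2,3,4 taken → place at 5.
477 hashes to 1; 1,2,3,4,5 taken → place at 6.
Table: [374, 545, 885, 851, 834, 86, 477, -, -, -, 809, 826, -, -, 354, -, 33]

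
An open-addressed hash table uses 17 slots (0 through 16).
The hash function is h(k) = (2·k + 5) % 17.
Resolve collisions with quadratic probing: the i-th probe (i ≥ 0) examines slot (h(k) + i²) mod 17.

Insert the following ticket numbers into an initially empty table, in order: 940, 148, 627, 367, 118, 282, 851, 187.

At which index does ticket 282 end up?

9

940 hashes to 15; slot 15 is free -> place at 15.
148 hashes to 12; slot 12 is free -> place at 12.
627 hashes to 1; slot 1 is free -> place at 1.
367 hashes to 8; slot 8 is free -> place at 8.
118 hashes to 3; slot 3 is free -> place at 3.
282 hashes to 8; 8 taken -> place at 9.
851 hashes to 7; slot 7 is free -> place at 7.
187 hashes to 5; slot 5 is free -> place at 5.
Table: [., 627, ., 118, ., 187, ., 851, 367, 282, ., ., 148, ., ., 940, .]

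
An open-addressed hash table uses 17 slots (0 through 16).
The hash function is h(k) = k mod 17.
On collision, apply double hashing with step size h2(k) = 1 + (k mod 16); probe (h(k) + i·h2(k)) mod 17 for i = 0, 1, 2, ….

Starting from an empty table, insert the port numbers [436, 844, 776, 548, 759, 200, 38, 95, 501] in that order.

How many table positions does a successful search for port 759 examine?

436 hashes to 11; slot 11 is free → place at 11.
844 hashes to 11, h2=13; 11 taken → place at 7.
776 hashes to 11, h2=9; 11 taken → place at 3.
548 hashes to 4; slot 4 is free → place at 4.
759 hashes to 11, h2=8; 11 taken → place at 2.
200 hashes to 13; slot 13 is free → place at 13.
38 hashes to 4, h2=7; 4,11 taken → place at 1.
95 hashes to 10; slot 10 is free → place at 10.
501 hashes to 8; slot 8 is free → place at 8.
Table: [-, 38, 759, 776, 548, -, -, 844, 501, -, 95, 436, -, 200, -, -, -]
Lookup 759: h=11, h2=8, probe 11,2 → found at 2.

2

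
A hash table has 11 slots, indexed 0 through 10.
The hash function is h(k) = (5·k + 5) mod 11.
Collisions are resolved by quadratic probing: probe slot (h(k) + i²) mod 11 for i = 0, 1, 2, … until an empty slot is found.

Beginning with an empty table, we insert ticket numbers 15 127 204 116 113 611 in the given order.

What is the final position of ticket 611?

15: h=3 => slot 3
127: h=2 => slot 2
204: h=2, probe 2,3,6 => slot 6
116: h=2, probe 2,3,6,0 => slot 0
113: h=9 => slot 9
611: h=2, probe 2,3,6,0,7 => slot 7
Table: [116, ∅, 127, 15, ∅, ∅, 204, 611, ∅, 113, ∅]

7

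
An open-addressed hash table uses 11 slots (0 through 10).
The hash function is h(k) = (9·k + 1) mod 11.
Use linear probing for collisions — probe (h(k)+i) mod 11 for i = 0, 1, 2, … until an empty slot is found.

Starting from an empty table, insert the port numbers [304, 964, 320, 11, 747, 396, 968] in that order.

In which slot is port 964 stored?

Insert 304: h=9, slot 9 empty -> index 9.
Insert 964: h=9, slot 9 occupied -> index 10.
Insert 320: h=10, slot 10 occupied -> index 0.
Insert 11: h=1, slot 1 empty -> index 1.
Insert 747: h=3, slot 3 empty -> index 3.
Insert 396: h=1, slot 1 occupied -> index 2.
Insert 968: h=1, slots 1,2,3 occupied -> index 4.
Table: [320, 11, 396, 747, 968, -, -, -, -, 304, 964]

10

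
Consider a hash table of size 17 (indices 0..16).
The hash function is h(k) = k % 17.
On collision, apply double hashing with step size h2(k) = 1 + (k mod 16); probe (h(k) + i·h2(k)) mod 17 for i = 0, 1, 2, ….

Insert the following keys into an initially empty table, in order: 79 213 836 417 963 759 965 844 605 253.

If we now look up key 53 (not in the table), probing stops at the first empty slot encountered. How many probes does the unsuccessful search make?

79: h=11 => slot 11
213: h=9 => slot 9
836: h=3 => slot 3
417: h=9, h2=2, probe 9,11,13 => slot 13
963: h=11, h2=4, probe 11,15 => slot 15
759: h=11, h2=8, probe 11,2 => slot 2
965: h=13, h2=6, probe 13,2,8 => slot 8
844: h=11, h2=13, probe 11,7 => slot 7
605: h=10 => slot 10
253: h=15, h2=14, probe 15,12 => slot 12
Table: [_, _, 759, 836, _, _, _, 844, 965, 213, 605, 79, 253, 417, _, 963, _]
Lookup 53: h=2, h2=6, probe 2,8,14 → slot 14 empty, not found.

3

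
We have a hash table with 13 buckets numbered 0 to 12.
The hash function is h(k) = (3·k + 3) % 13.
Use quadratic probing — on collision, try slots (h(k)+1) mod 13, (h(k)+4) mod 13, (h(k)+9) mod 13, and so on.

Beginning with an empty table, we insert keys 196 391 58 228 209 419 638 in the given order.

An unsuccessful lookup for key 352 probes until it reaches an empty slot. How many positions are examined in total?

Insert 196: h=6, slot 6 empty -> index 6.
Insert 391: h=6, slot 6 occupied -> index 7.
Insert 58: h=8, slot 8 empty -> index 8.
Insert 228: h=11, slot 11 empty -> index 11.
Insert 209: h=6, slots 6,7 occupied -> index 10.
Insert 419: h=12, slot 12 empty -> index 12.
Insert 638: h=6, slots 6,7,10 occupied -> index 2.
Table: [—, —, 638, —, —, —, 196, 391, 58, —, 209, 228, 419]
Lookup 352: h=6, probe 6,7,10,2,9 → slot 9 empty, not found.

5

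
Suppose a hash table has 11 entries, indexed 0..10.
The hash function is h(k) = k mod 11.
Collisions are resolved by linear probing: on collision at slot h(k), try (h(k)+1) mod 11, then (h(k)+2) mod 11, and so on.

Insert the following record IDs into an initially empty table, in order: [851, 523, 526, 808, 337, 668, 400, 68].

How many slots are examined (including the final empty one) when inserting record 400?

851: h=4 -> slot 4
523: h=6 -> slot 6
526: h=9 -> slot 9
808: h=5 -> slot 5
337: h=7 -> slot 7
668: h=8 -> slot 8
400: h=4, probe 4,5,6,7,8,9,10 -> slot 10
68: h=2 -> slot 2
Table: [∅, ∅, 68, ∅, 851, 808, 523, 337, 668, 526, 400]

7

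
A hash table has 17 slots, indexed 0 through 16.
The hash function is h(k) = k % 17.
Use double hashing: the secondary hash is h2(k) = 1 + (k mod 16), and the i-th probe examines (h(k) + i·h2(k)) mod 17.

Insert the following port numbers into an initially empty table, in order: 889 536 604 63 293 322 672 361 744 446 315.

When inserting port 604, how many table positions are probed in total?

889 hashes to 5; slot 5 is free → place at 5.
536 hashes to 9; slot 9 is free → place at 9.
604 hashes to 9, h2=13; 9,5 taken → place at 1.
63 hashes to 12; slot 12 is free → place at 12.
293 hashes to 4; slot 4 is free → place at 4.
322 hashes to 16; slot 16 is free → place at 16.
672 hashes to 9, h2=1; 9 taken → place at 10.
361 hashes to 4, h2=10; 4 taken → place at 14.
744 hashes to 13; slot 13 is free → place at 13.
446 hashes to 4, h2=15; 4 taken → place at 2.
315 hashes to 9, h2=12; 9,4,16 taken → place at 11.
Table: [∅, 604, 446, ∅, 293, 889, ∅, ∅, ∅, 536, 672, 315, 63, 744, 361, ∅, 322]

3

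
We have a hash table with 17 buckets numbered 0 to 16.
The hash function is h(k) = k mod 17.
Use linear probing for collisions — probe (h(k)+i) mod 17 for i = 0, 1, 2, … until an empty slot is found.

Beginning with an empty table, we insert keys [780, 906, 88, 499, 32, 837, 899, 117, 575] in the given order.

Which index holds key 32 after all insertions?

780: h=15 => slot 15
906: h=5 => slot 5
88: h=3 => slot 3
499: h=6 => slot 6
32: h=15, probe 15,16 => slot 16
837: h=4 => slot 4
899: h=15, probe 15,16,0 => slot 0
117: h=15, probe 15,16,0,1 => slot 1
575: h=14 => slot 14
Table: [899, 117, ∅, 88, 837, 906, 499, ∅, ∅, ∅, ∅, ∅, ∅, ∅, 575, 780, 32]

16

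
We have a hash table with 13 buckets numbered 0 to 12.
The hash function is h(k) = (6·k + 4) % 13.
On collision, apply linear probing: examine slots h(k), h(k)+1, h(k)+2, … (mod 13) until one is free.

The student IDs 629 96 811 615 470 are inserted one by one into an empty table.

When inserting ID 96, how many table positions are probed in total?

2

629: h=8 → slot 8
96: h=8, probe 8,9 → slot 9
811: h=8, probe 8,9,10 → slot 10
615: h=2 → slot 2
470: h=3 → slot 3
Table: [_, _, 615, 470, _, _, _, _, 629, 96, 811, _, _]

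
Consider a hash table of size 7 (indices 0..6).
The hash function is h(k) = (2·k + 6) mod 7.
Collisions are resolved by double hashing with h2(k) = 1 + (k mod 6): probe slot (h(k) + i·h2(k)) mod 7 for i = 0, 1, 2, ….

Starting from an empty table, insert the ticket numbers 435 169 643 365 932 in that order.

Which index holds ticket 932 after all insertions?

6

Insert 435: h=1, slot 1 empty -> index 1.
Insert 169: h=1, h2=2, slot 1 occupied -> index 3.
Insert 643: h=4, slot 4 empty -> index 4.
Insert 365: h=1, h2=6, slot 1 occupied -> index 0.
Insert 932: h=1, h2=3, slots 1,4,0,3 occupied -> index 6.
Table: [365, 435, _, 169, 643, _, 932]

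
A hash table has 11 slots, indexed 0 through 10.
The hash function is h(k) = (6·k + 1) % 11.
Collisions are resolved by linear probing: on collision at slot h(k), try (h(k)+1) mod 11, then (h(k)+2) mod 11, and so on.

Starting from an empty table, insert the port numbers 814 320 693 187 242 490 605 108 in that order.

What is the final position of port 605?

6

Insert 814: h=1, slot 1 empty -> index 1.
Insert 320: h=7, slot 7 empty -> index 7.
Insert 693: h=1, slot 1 occupied -> index 2.
Insert 187: h=1, slots 1,2 occupied -> index 3.
Insert 242: h=1, slots 1,2,3 occupied -> index 4.
Insert 490: h=4, slot 4 occupied -> index 5.
Insert 605: h=1, slots 1,2,3,4,5 occupied -> index 6.
Insert 108: h=0, slot 0 empty -> index 0.
Table: [108, 814, 693, 187, 242, 490, 605, 320, ∅, ∅, ∅]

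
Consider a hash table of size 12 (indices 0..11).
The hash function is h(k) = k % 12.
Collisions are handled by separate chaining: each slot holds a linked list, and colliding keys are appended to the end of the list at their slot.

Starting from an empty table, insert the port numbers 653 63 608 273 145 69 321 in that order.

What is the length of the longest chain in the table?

Insert 653: h=5, bucket 5 empty → new chain.
Insert 63: h=3, bucket 3 empty → new chain.
Insert 608: h=8, bucket 8 empty → new chain.
Insert 273: h=9, bucket 9 empty → new chain.
Insert 145: h=1, bucket 1 empty → new chain.
Insert 69: h=9, bucket 9 nonempty → append to chain.
Insert 321: h=9, bucket 9 nonempty → append to chain.
Final buckets:
0: _
1: 145
2: _
3: 63
4: _
5: 653
6: _
7: _
8: 608
9: 273 -> 69 -> 321
10: _
11: _

3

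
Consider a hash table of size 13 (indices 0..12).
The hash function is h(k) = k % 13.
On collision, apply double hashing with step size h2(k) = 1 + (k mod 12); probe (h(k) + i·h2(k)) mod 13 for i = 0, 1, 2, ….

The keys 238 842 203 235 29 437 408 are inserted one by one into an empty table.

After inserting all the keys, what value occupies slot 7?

238: h=4 => slot 4
842: h=10 => slot 10
203: h=8 => slot 8
235: h=1 => slot 1
29: h=3 => slot 3
437: h=8, h2=6, probe 8,1,7 => slot 7
408: h=5 => slot 5
Table: [-, 235, -, 29, 238, 408, -, 437, 203, -, 842, -, -]

437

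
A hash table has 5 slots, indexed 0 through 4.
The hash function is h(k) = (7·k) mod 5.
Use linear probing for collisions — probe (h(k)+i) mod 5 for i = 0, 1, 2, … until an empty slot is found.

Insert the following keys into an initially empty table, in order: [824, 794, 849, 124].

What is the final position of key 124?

Insert 824: h=3, slot 3 empty -> index 3.
Insert 794: h=3, slot 3 occupied -> index 4.
Insert 849: h=3, slots 3,4 occupied -> index 0.
Insert 124: h=3, slots 3,4,0 occupied -> index 1.
Table: [849, 124, -, 824, 794]

1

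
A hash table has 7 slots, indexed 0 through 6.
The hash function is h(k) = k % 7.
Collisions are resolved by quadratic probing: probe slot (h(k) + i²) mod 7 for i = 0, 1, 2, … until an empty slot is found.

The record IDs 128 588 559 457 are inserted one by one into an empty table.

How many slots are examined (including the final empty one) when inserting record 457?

128: h=2 => slot 2
588: h=0 => slot 0
559: h=6 => slot 6
457: h=2, probe 2,3 => slot 3
Table: [588, —, 128, 457, —, —, 559]

2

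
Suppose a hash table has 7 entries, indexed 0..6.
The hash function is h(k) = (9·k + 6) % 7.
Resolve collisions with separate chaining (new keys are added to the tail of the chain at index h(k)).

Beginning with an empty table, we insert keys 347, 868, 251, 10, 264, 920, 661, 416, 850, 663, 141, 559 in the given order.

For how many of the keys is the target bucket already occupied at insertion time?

6

347 → bucket 0
868 → bucket 6
251 → bucket 4
10 → bucket 5
264 → bucket 2
920 → bucket 5 (collision)
661 → bucket 5 (collision)
416 → bucket 5 (collision)
850 → bucket 5 (collision)
663 → bucket 2 (collision)
141 → bucket 1
559 → bucket 4 (collision)
Final buckets:
0: 347
1: 141
2: 264 -> 663
3: —
4: 251 -> 559
5: 10 -> 920 -> 661 -> 416 -> 850
6: 868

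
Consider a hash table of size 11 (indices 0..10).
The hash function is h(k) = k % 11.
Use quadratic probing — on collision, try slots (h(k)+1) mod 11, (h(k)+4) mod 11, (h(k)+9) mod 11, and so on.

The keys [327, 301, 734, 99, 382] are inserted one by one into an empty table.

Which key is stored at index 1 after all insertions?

Insert 327: h=8, slot 8 empty => index 8.
Insert 301: h=4, slot 4 empty => index 4.
Insert 734: h=8, slot 8 occupied => index 9.
Insert 99: h=0, slot 0 empty => index 0.
Insert 382: h=8, slots 8,9 occupied => index 1.
Table: [99, 382, ., ., 301, ., ., ., 327, 734, .]

382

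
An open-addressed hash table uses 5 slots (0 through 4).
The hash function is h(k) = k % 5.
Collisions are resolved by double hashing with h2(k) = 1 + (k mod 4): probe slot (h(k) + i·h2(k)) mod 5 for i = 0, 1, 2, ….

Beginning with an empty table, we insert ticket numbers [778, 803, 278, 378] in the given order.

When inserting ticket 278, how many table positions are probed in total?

2

778 hashes to 3; slot 3 is free -> place at 3.
803 hashes to 3, h2=4; 3 taken -> place at 2.
278 hashes to 3, h2=3; 3 taken -> place at 1.
378 hashes to 3, h2=3; 3,1 taken -> place at 4.
Table: [_, 278, 803, 778, 378]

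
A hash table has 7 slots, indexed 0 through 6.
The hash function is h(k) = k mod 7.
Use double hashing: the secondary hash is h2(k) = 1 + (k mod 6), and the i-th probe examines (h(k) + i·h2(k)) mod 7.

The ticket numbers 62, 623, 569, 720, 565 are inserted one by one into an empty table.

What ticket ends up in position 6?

62

Insert 62: h=6, slot 6 empty -> index 6.
Insert 623: h=0, slot 0 empty -> index 0.
Insert 569: h=2, slot 2 empty -> index 2.
Insert 720: h=6, h2=1, slots 6,0 occupied -> index 1.
Insert 565: h=5, slot 5 empty -> index 5.
Table: [623, 720, 569, ∅, ∅, 565, 62]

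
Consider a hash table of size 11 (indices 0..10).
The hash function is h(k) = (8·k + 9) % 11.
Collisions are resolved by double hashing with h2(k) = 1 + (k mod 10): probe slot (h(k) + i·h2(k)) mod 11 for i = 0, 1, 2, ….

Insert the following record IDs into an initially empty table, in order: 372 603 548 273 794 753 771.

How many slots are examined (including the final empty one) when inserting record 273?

372: h=4 → slot 4
603: h=4, h2=4, probe 4,8 → slot 8
548: h=4, h2=9, probe 4,2 → slot 2
273: h=4, h2=4, probe 4,8,1 → slot 1
794: h=3 → slot 3
753: h=5 → slot 5
771: h=6 → slot 6
Table: [—, 273, 548, 794, 372, 753, 771, —, 603, —, —]

3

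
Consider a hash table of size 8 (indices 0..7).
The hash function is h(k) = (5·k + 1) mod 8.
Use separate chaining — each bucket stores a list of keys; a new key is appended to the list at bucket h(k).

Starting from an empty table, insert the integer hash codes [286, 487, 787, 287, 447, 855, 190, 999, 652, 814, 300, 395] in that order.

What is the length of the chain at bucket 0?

286 -> bucket 7
487 -> bucket 4
787 -> bucket 0
287 -> bucket 4 (collision)
447 -> bucket 4 (collision)
855 -> bucket 4 (collision)
190 -> bucket 7 (collision)
999 -> bucket 4 (collision)
652 -> bucket 5
814 -> bucket 7 (collision)
300 -> bucket 5 (collision)
395 -> bucket 0 (collision)
Final buckets:
0: 787 -> 395
1: _
2: _
3: _
4: 487 -> 287 -> 447 -> 855 -> 999
5: 652 -> 300
6: _
7: 286 -> 190 -> 814

2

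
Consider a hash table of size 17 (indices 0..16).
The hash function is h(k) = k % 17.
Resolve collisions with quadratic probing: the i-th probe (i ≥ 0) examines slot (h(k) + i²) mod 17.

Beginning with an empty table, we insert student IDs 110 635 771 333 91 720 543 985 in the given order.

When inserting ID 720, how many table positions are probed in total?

110 hashes to 8; slot 8 is free -> place at 8.
635 hashes to 6; slot 6 is free -> place at 6.
771 hashes to 6; 6 taken -> place at 7.
333 hashes to 10; slot 10 is free -> place at 10.
91 hashes to 6; 6,7,10 taken -> place at 15.
720 hashes to 6; 6,7,10,15 taken -> place at 5.
543 hashes to 16; slot 16 is free -> place at 16.
985 hashes to 16; 16 taken -> place at 0.
Table: [985, -, -, -, -, 720, 635, 771, 110, -, 333, -, -, -, -, 91, 543]

5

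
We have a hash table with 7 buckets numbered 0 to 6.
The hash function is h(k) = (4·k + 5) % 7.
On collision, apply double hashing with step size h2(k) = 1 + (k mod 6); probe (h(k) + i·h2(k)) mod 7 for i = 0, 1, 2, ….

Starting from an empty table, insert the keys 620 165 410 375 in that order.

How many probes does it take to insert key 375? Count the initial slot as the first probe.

3

Insert 620: h=0, slot 0 empty => index 0.
Insert 165: h=0, h2=4, slot 0 occupied => index 4.
Insert 410: h=0, h2=3, slot 0 occupied => index 3.
Insert 375: h=0, h2=4, slots 0,4 occupied => index 1.
Table: [620, 375, -, 410, 165, -, -]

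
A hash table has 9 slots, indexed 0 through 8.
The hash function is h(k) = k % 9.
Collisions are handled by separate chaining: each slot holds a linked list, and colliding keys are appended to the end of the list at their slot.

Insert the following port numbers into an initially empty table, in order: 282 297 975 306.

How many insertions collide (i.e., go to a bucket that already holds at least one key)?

Insert 282: h=3, bucket 3 empty → new chain.
Insert 297: h=0, bucket 0 empty → new chain.
Insert 975: h=3, bucket 3 nonempty → append to chain.
Insert 306: h=0, bucket 0 nonempty → append to chain.
Final buckets:
0: 297 -> 306
1: -
2: -
3: 282 -> 975
4: -
5: -
6: -
7: -
8: -

2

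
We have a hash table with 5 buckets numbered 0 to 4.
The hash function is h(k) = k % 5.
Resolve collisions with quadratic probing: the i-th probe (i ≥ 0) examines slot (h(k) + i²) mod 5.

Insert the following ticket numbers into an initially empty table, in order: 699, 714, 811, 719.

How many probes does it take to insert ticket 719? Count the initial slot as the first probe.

3

Insert 699: h=4, slot 4 empty -> index 4.
Insert 714: h=4, slot 4 occupied -> index 0.
Insert 811: h=1, slot 1 empty -> index 1.
Insert 719: h=4, slots 4,0 occupied -> index 3.
Table: [714, 811, _, 719, 699]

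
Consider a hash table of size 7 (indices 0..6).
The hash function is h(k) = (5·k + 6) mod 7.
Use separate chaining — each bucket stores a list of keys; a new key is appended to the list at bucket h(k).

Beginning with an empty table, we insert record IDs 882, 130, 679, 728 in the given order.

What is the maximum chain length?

3

Insert 882: h=6, bucket 6 empty → new chain.
Insert 130: h=5, bucket 5 empty → new chain.
Insert 679: h=6, bucket 6 nonempty → append to chain.
Insert 728: h=6, bucket 6 nonempty → append to chain.
Final buckets:
0: —
1: —
2: —
3: —
4: —
5: 130
6: 882 -> 679 -> 728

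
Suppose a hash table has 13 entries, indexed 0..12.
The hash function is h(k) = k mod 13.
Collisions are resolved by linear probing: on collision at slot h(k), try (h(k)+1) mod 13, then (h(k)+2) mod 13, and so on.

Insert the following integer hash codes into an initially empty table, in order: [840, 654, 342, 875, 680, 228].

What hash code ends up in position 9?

840 hashes to 8; slot 8 is free -> place at 8.
654 hashes to 4; slot 4 is free -> place at 4.
342 hashes to 4; 4 taken -> place at 5.
875 hashes to 4; 4,5 taken -> place at 6.
680 hashes to 4; 4,5,6 taken -> place at 7.
228 hashes to 7; 7,8 taken -> place at 9.
Table: [—, —, —, —, 654, 342, 875, 680, 840, 228, —, —, —]

228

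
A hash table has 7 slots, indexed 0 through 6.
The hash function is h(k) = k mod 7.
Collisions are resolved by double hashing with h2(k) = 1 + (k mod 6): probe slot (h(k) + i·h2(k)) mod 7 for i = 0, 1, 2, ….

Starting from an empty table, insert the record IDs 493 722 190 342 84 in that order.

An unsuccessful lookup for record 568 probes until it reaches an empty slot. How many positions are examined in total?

493: h=3 → slot 3
722: h=1 → slot 1
190: h=1, h2=5, probe 1,6 → slot 6
342: h=6, h2=1, probe 6,0 → slot 0
84: h=0, h2=1, probe 0,1,2 → slot 2
Table: [342, 722, 84, 493, ∅, ∅, 190]
Lookup 568: h=1, h2=5, probe 1,6,4 → slot 4 empty, not found.

3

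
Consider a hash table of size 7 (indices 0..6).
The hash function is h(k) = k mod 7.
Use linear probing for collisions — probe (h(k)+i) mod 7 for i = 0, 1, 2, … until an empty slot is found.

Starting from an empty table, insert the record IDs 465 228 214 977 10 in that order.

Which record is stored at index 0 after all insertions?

10

465 hashes to 3; slot 3 is free -> place at 3.
228 hashes to 4; slot 4 is free -> place at 4.
214 hashes to 4; 4 taken -> place at 5.
977 hashes to 4; 4,5 taken -> place at 6.
10 hashes to 3; 3,4,5,6 taken -> place at 0.
Table: [10, ., ., 465, 228, 214, 977]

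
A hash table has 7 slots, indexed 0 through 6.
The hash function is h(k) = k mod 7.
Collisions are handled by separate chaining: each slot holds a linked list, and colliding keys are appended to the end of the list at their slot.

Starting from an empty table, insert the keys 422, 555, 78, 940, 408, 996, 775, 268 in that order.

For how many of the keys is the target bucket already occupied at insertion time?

422 → bucket 2
555 → bucket 2 (collision)
78 → bucket 1
940 → bucket 2 (collision)
408 → bucket 2 (collision)
996 → bucket 2 (collision)
775 → bucket 5
268 → bucket 2 (collision)
Final buckets:
0: —
1: 78
2: 422 -> 555 -> 940 -> 408 -> 996 -> 268
3: —
4: —
5: 775
6: —

5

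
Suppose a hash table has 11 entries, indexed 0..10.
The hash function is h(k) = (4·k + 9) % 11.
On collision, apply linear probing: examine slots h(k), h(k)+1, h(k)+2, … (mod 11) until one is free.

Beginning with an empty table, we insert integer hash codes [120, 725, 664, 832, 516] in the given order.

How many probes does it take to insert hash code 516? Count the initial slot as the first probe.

Insert 120: h=5, slot 5 empty → index 5.
Insert 725: h=5, slot 5 occupied → index 6.
Insert 664: h=3, slot 3 empty → index 3.
Insert 832: h=4, slot 4 empty → index 4.
Insert 516: h=5, slots 5,6 occupied → index 7.
Table: [_, _, _, 664, 832, 120, 725, 516, _, _, _]

3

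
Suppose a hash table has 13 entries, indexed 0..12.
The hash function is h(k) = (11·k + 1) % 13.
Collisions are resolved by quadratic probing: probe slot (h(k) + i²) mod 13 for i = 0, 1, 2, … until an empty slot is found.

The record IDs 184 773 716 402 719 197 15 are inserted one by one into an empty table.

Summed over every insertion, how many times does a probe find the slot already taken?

3

184: h=10 => slot 10
773: h=2 => slot 2
716: h=12 => slot 12
402: h=3 => slot 3
719: h=6 => slot 6
197: h=10, probe 10,11 => slot 11
15: h=10, probe 10,11,1 => slot 1
Table: [_, 15, 773, 402, _, _, 719, _, _, _, 184, 197, 716]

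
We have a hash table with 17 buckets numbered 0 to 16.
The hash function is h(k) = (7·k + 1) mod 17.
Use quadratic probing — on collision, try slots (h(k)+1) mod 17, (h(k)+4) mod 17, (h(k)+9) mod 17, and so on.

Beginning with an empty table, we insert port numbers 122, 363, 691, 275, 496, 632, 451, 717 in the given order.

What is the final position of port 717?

122: h=5 => slot 5
363: h=9 => slot 9
691: h=10 => slot 10
275: h=5, probe 5,6 => slot 6
496: h=5, probe 5,6,9,14 => slot 14
632: h=5, probe 5,6,9,14,4 => slot 4
451: h=13 => slot 13
717: h=5, probe 5,6,9,14,4,13,7 => slot 7
Table: [., ., ., ., 632, 122, 275, 717, ., 363, 691, ., ., 451, 496, ., .]

7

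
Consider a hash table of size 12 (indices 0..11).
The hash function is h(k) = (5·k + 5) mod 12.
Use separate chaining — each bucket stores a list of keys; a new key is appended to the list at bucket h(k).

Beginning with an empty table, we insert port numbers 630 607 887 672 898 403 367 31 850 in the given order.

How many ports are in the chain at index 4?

4

630 → bucket 11
607 → bucket 4
887 → bucket 0
672 → bucket 5
898 → bucket 7
403 → bucket 4 (collision)
367 → bucket 4 (collision)
31 → bucket 4 (collision)
850 → bucket 7 (collision)
Final buckets:
0: 887
1: _
2: _
3: _
4: 607 -> 403 -> 367 -> 31
5: 672
6: _
7: 898 -> 850
8: _
9: _
10: _
11: 630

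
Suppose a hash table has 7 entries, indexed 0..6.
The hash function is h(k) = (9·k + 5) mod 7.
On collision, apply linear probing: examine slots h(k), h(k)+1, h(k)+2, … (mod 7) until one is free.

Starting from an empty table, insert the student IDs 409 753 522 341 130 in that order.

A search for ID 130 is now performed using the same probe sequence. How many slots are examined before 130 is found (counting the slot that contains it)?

4

Insert 409: h=4, slot 4 empty → index 4.
Insert 753: h=6, slot 6 empty → index 6.
Insert 522: h=6, slot 6 occupied → index 0.
Insert 341: h=1, slot 1 empty → index 1.
Insert 130: h=6, slots 6,0,1 occupied → index 2.
Table: [522, 341, 130, _, 409, _, 753]
Lookup 130: h=6, probe 6,0,1,2 → found at 2.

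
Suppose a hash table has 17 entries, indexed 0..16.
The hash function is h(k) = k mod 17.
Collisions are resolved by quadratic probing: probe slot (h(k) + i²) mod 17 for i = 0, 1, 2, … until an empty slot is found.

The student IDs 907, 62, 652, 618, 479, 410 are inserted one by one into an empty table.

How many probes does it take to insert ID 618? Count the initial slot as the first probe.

3

907: h=6 => slot 6
62: h=11 => slot 11
652: h=6, probe 6,7 => slot 7
618: h=6, probe 6,7,10 => slot 10
479: h=3 => slot 3
410: h=2 => slot 2
Table: [—, —, 410, 479, —, —, 907, 652, —, —, 618, 62, —, —, —, —, —]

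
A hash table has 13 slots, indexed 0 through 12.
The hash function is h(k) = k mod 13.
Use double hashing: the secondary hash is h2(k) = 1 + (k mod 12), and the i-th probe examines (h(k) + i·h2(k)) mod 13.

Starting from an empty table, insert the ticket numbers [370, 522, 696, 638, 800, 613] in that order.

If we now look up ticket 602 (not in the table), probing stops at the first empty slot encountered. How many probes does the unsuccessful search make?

3

Insert 370: h=6, slot 6 empty => index 6.
Insert 522: h=2, slot 2 empty => index 2.
Insert 696: h=7, slot 7 empty => index 7.
Insert 638: h=1, slot 1 empty => index 1.
Insert 800: h=7, h2=9, slot 7 occupied => index 3.
Insert 613: h=2, h2=2, slot 2 occupied => index 4.
Table: [-, 638, 522, 800, 613, -, 370, 696, -, -, -, -, -]
Lookup 602: h=4, h2=3, probe 4,7,10 → slot 10 empty, not found.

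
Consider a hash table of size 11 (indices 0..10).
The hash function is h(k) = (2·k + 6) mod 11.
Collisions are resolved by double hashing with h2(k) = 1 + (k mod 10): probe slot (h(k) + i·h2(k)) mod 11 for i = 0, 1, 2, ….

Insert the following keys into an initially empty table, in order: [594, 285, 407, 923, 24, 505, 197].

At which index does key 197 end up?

Insert 594: h=6, slot 6 empty => index 6.
Insert 285: h=4, slot 4 empty => index 4.
Insert 407: h=6, h2=8, slot 6 occupied => index 3.
Insert 923: h=4, h2=4, slot 4 occupied => index 8.
Insert 24: h=10, slot 10 empty => index 10.
Insert 505: h=4, h2=6, slots 4,10 occupied => index 5.
Insert 197: h=4, h2=8, slot 4 occupied => index 1.
Table: [∅, 197, ∅, 407, 285, 505, 594, ∅, 923, ∅, 24]

1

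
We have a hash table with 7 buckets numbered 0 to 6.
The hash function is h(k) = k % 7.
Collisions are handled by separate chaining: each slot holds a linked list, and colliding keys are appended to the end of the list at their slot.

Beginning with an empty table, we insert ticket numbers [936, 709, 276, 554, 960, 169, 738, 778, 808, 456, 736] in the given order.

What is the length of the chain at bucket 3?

936 → bucket 5
709 → bucket 2
276 → bucket 3
554 → bucket 1
960 → bucket 1 (collision)
169 → bucket 1 (collision)
738 → bucket 3 (collision)
778 → bucket 1 (collision)
808 → bucket 3 (collision)
456 → bucket 1 (collision)
736 → bucket 1 (collision)
Final buckets:
0: _
1: 554 -> 960 -> 169 -> 778 -> 456 -> 736
2: 709
3: 276 -> 738 -> 808
4: _
5: 936
6: _

3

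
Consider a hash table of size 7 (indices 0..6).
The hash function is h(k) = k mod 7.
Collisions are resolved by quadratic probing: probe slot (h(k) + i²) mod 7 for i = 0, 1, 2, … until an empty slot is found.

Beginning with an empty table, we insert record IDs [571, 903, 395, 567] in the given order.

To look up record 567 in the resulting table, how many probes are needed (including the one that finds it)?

2

571 hashes to 4; slot 4 is free -> place at 4.
903 hashes to 0; slot 0 is free -> place at 0.
395 hashes to 3; slot 3 is free -> place at 3.
567 hashes to 0; 0 taken -> place at 1.
Table: [903, 567, —, 395, 571, —, —]
Lookup 567: h=0, probe 0,1 → found at 1.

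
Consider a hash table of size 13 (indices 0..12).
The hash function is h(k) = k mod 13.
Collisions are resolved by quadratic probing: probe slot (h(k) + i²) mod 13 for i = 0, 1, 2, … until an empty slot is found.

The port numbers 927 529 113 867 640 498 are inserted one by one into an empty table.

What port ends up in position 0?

Insert 927: h=4, slot 4 empty => index 4.
Insert 529: h=9, slot 9 empty => index 9.
Insert 113: h=9, slot 9 occupied => index 10.
Insert 867: h=9, slots 9,10 occupied => index 0.
Insert 640: h=3, slot 3 empty => index 3.
Insert 498: h=4, slot 4 occupied => index 5.
Table: [867, ∅, ∅, 640, 927, 498, ∅, ∅, ∅, 529, 113, ∅, ∅]

867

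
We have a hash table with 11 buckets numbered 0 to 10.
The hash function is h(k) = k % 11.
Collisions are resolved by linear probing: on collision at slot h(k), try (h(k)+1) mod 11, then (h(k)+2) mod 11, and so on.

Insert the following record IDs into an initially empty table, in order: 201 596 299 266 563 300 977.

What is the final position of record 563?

201: h=3 => slot 3
596: h=2 => slot 2
299: h=2, probe 2,3,4 => slot 4
266: h=2, probe 2,3,4,5 => slot 5
563: h=2, probe 2,3,4,5,6 => slot 6
300: h=3, probe 3,4,5,6,7 => slot 7
977: h=9 => slot 9
Table: [-, -, 596, 201, 299, 266, 563, 300, -, 977, -]

6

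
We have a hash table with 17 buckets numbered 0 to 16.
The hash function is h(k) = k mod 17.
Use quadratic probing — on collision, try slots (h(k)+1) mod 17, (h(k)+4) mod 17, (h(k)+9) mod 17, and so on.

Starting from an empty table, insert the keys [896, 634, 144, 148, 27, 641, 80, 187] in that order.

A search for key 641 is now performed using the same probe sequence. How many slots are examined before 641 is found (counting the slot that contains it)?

Insert 896: h=12, slot 12 empty => index 12.
Insert 634: h=5, slot 5 empty => index 5.
Insert 144: h=8, slot 8 empty => index 8.
Insert 148: h=12, slot 12 occupied => index 13.
Insert 27: h=10, slot 10 empty => index 10.
Insert 641: h=12, slots 12,13 occupied => index 16.
Insert 80: h=12, slots 12,13,16 occupied => index 4.
Insert 187: h=0, slot 0 empty => index 0.
Table: [187, _, _, _, 80, 634, _, _, 144, _, 27, _, 896, 148, _, _, 641]
Lookup 641: h=12, probe 12,13,16 → found at 16.

3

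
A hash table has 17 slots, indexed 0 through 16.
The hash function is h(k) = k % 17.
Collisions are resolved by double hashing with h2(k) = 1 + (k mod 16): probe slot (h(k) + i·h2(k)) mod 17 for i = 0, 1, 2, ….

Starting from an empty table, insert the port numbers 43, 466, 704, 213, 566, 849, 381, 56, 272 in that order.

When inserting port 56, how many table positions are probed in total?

Insert 43: h=9, slot 9 empty -> index 9.
Insert 466: h=7, slot 7 empty -> index 7.
Insert 704: h=7, h2=1, slot 7 occupied -> index 8.
Insert 213: h=9, h2=6, slot 9 occupied -> index 15.
Insert 566: h=5, slot 5 empty -> index 5.
Insert 849: h=16, slot 16 empty -> index 16.
Insert 381: h=7, h2=14, slot 7 occupied -> index 4.
Insert 56: h=5, h2=9, slot 5 occupied -> index 14.
Insert 272: h=0, slot 0 empty -> index 0.
Table: [272, ∅, ∅, ∅, 381, 566, ∅, 466, 704, 43, ∅, ∅, ∅, ∅, 56, 213, 849]

2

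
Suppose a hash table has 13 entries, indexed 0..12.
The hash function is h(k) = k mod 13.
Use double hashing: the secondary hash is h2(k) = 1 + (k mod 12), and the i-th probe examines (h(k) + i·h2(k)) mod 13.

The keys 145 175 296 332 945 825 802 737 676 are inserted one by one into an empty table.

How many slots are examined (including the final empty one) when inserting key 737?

Insert 145: h=2, slot 2 empty -> index 2.
Insert 175: h=6, slot 6 empty -> index 6.
Insert 296: h=10, slot 10 empty -> index 10.
Insert 332: h=7, slot 7 empty -> index 7.
Insert 945: h=9, slot 9 empty -> index 9.
Insert 825: h=6, h2=10, slot 6 occupied -> index 3.
Insert 802: h=9, h2=11, slots 9,7 occupied -> index 5.
Insert 737: h=9, h2=6, slots 9,2 occupied -> index 8.
Insert 676: h=0, slot 0 empty -> index 0.
Table: [676, _, 145, 825, _, 802, 175, 332, 737, 945, 296, _, _]

3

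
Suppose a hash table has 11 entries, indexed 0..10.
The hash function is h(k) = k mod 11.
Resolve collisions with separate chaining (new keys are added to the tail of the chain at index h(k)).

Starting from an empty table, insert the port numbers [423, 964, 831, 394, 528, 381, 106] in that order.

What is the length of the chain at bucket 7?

3

Insert 423: h=5, bucket 5 empty → new chain.
Insert 964: h=7, bucket 7 empty → new chain.
Insert 831: h=6, bucket 6 empty → new chain.
Insert 394: h=9, bucket 9 empty → new chain.
Insert 528: h=0, bucket 0 empty → new chain.
Insert 381: h=7, bucket 7 nonempty → append to chain.
Insert 106: h=7, bucket 7 nonempty → append to chain.
Final buckets:
0: 528
1: —
2: —
3: —
4: —
5: 423
6: 831
7: 964 -> 381 -> 106
8: —
9: 394
10: —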